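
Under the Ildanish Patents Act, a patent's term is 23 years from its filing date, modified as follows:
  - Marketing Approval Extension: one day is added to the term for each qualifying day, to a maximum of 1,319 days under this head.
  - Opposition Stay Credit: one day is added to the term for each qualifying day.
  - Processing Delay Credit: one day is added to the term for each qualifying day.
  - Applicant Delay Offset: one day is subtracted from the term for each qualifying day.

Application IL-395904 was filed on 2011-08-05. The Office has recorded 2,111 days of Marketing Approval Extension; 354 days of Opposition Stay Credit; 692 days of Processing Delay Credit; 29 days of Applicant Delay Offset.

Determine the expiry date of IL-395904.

Base term: filing date + 23 years → 5 August 2034.
Marketing Approval Extension: 2111 days claimed exceeds the 1319-day cap, so +1319 days → 16 March 2038.
Opposition Stay Credit: +354 days → 5 March 2039.
Processing Delay Credit: +692 days → 25 January 2041.
Applicant Delay Offset: −29 days → 27 December 2040.

December 27, 2040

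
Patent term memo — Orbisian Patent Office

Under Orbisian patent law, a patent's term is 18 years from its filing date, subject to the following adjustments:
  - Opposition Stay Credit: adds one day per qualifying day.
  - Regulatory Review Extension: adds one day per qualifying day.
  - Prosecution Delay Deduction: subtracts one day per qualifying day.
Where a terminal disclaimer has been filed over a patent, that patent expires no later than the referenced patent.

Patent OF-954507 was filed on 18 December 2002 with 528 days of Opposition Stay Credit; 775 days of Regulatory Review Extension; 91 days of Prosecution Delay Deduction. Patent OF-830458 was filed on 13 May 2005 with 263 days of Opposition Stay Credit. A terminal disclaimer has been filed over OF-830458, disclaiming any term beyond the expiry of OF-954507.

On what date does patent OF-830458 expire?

January 31, 2024

Natural term of OF-830458:
  Base: filing + 18 years → 13 May 2023.
  Opposition Stay Credit: +263 days → 31 January 2024.
Expiry of referenced patent OF-954507:
  Base: filing + 18 years → 18 December 2020.
  Opposition Stay Credit: +528 days → 30 May 2022.
  Regulatory Review Extension: +775 days → 13 July 2024.
  Prosecution Delay Deduction: −91 days → 13 April 2024.
Terminal disclaimer: OF-830458 expires on the earlier of 31 January 2024 and 13 April 2024.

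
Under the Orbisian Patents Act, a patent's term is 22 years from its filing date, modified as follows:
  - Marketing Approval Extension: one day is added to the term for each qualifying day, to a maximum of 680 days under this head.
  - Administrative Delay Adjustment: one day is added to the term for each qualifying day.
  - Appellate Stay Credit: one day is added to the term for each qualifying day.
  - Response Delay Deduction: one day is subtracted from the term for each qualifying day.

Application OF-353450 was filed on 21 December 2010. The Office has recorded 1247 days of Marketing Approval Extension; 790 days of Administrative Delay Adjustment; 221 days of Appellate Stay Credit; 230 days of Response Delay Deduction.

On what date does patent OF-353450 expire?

Base term: filing date + 22 years → 21 December 2032.
Marketing Approval Extension: 1247 days claimed exceeds the 680-day cap, so +680 days → 1 November 2034.
Administrative Delay Adjustment: +790 days → 30 December 2036.
Appellate Stay Credit: +221 days → 8 August 2037.
Response Delay Deduction: −230 days → 21 December 2036.

December 21, 2036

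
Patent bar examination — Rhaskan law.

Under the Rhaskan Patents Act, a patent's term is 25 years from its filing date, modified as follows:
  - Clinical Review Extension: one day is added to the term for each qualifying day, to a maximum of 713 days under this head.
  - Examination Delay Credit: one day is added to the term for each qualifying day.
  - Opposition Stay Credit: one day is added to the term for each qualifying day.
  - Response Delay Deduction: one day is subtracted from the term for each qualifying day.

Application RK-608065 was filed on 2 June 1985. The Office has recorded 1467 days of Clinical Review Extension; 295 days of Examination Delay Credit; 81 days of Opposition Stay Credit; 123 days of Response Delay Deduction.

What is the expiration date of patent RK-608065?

Base term: filing date + 25 years → 2 June 2010.
Clinical Review Extension: 1467 days claimed exceeds the 713-day cap, so +713 days → 15 May 2012.
Examination Delay Credit: +295 days → 6 March 2013.
Opposition Stay Credit: +81 days → 26 May 2013.
Response Delay Deduction: −123 days → 23 January 2013.

2013-01-23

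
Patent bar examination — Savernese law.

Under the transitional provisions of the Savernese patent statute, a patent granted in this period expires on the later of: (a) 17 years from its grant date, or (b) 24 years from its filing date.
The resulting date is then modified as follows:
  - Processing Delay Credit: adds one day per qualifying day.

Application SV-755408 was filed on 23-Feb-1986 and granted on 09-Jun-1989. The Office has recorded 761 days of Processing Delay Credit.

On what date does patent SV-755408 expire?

March 25, 2012

(a) grant + 17 years → 9 June 2006.
(b) filing + 24 years → 23 February 2010.
Later of the two: 23 February 2010.
Processing Delay Credit: +761 days → 25 March 2012.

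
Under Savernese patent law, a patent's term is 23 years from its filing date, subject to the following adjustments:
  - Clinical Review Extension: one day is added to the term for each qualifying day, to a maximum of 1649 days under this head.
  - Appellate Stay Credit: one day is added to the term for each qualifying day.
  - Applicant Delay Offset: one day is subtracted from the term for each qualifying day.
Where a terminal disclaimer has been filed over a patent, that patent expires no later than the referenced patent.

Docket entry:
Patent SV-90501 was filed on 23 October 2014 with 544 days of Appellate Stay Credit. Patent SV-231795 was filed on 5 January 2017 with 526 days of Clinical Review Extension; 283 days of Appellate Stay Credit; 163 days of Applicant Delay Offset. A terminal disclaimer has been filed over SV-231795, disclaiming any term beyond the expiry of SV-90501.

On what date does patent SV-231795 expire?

Natural term of SV-231795:
  Base: filing + 23 years → 5 January 2040.
  Clinical Review Extension: 526 days (within the 1649-day cap) → +526 days → 14 June 2041.
  Appellate Stay Credit: +283 days → 24 March 2042.
  Applicant Delay Offset: −163 days → 12 October 2041.
Expiry of referenced patent SV-90501:
  Base: filing + 23 years → 23 October 2037.
  Appellate Stay Credit: +544 days → 20 April 2039.
Terminal disclaimer: SV-231795 expires on the earlier of 12 October 2041 and 20 April 2039.

April 20, 2039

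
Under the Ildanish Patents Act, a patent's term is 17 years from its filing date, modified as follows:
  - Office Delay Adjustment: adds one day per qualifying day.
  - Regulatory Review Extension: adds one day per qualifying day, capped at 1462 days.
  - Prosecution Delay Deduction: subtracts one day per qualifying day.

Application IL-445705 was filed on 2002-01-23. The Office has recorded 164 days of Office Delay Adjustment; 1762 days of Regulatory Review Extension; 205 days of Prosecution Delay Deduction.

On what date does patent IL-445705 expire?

2022-12-14

Base term: filing date + 17 years → 23 January 2019.
Office Delay Adjustment: +164 days → 6 July 2019.
Regulatory Review Extension: 1762 days claimed exceeds the 1462-day cap, so +1462 days → 7 July 2023.
Prosecution Delay Deduction: −205 days → 14 December 2022.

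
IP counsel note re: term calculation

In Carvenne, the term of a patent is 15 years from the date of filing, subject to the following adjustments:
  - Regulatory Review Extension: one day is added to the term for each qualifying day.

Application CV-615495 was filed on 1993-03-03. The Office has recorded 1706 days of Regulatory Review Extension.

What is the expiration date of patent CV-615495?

Base term: filing date + 15 years → 3 March 2008.
Regulatory Review Extension: +1706 days → 3 November 2012.

November 3, 2012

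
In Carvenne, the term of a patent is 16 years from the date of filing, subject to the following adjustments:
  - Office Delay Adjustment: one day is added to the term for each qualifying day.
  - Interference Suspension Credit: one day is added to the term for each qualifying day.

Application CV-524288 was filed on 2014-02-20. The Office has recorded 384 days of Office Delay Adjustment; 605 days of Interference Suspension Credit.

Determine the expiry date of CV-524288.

2032-11-05

Base term: filing date + 16 years → 20 February 2030.
Office Delay Adjustment: +384 days → 11 March 2031.
Interference Suspension Credit: +605 days → 5 November 2032.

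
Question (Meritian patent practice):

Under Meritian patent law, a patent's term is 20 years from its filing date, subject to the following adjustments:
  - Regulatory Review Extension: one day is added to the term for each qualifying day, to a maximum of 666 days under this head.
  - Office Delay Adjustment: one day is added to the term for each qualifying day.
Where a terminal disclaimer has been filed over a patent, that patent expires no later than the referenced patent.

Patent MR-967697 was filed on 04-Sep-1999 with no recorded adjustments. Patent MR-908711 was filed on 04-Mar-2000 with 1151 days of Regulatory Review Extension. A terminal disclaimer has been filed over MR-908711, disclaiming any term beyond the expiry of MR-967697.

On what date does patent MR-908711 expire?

September 4, 2019

Natural term of MR-908711:
  Base: filing + 20 years → 4 March 2020.
  Regulatory Review Extension: 1151 days claimed exceeds the 666-day cap, so +666 days → 30 December 2021.
Expiry of referenced patent MR-967697:
  Base: filing + 20 years → 4 September 2019.
Terminal disclaimer: MR-908711 expires on the earlier of 30 December 2021 and 4 September 2019.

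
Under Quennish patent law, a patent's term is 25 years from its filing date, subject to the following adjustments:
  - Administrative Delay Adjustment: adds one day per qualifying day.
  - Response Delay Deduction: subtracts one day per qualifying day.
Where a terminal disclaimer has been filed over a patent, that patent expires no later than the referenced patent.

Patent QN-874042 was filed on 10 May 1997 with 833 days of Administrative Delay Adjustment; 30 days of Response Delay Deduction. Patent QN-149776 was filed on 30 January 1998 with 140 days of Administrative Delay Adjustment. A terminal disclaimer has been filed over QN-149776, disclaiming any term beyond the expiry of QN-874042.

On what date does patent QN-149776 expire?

Natural term of QN-149776:
  Base: filing + 25 years → 30 January 2023.
  Administrative Delay Adjustment: +140 days → 19 June 2023.
Expiry of referenced patent QN-874042:
  Base: filing + 25 years → 10 May 2022.
  Administrative Delay Adjustment: +833 days → 20 August 2024.
  Response Delay Deduction: −30 days → 21 July 2024.
Terminal disclaimer: QN-149776 expires on the earlier of 19 June 2023 and 21 July 2024.

June 19, 2023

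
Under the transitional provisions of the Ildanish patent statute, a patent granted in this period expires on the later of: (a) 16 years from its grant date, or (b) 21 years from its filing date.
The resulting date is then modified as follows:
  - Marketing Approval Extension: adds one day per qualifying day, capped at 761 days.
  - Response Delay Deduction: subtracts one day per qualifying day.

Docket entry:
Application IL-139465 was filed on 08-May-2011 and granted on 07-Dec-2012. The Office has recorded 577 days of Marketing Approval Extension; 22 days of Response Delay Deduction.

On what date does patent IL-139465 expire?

November 14, 2033

(a) grant + 16 years → 7 December 2028.
(b) filing + 21 years → 8 May 2032.
Later of the two: 8 May 2032.
Marketing Approval Extension: 577 days (within the 761-day cap) → +577 days → 6 December 2033.
Response Delay Deduction: −22 days → 14 November 2033.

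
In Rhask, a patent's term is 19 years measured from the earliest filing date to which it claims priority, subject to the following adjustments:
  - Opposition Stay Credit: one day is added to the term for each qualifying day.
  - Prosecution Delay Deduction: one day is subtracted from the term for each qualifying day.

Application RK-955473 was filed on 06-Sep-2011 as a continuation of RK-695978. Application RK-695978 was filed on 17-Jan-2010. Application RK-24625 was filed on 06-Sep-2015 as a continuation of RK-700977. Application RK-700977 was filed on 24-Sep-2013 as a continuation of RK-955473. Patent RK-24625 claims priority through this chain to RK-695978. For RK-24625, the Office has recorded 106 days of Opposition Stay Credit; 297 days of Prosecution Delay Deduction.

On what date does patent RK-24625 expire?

Earliest priority filing: 17 January 2010.
Base term: 17 January 2010 + 19 years → 17 January 2029.
Opposition Stay Credit: +106 days → 3 May 2029.
Prosecution Delay Deduction: −297 days → 10 July 2028.

2028-07-10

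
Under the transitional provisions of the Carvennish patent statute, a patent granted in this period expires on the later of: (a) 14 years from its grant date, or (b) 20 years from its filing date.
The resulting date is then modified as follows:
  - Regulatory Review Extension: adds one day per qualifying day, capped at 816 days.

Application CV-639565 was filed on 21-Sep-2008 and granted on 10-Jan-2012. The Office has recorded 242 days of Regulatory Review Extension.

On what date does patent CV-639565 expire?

(a) grant + 14 years → 10 January 2026.
(b) filing + 20 years → 21 September 2028.
Later of the two: 21 September 2028.
Regulatory Review Extension: 242 days (within the 816-day cap) → +242 days → 21 May 2029.

2029-05-21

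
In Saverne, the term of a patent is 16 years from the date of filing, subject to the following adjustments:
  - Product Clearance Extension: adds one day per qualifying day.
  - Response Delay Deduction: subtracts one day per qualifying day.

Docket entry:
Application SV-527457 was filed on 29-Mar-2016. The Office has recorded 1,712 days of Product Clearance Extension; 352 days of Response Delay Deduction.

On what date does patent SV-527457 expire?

Base term: filing date + 16 years → 29 March 2032.
Product Clearance Extension: +1712 days → 5 December 2036.
Response Delay Deduction: −352 days → 19 December 2035.

December 19, 2035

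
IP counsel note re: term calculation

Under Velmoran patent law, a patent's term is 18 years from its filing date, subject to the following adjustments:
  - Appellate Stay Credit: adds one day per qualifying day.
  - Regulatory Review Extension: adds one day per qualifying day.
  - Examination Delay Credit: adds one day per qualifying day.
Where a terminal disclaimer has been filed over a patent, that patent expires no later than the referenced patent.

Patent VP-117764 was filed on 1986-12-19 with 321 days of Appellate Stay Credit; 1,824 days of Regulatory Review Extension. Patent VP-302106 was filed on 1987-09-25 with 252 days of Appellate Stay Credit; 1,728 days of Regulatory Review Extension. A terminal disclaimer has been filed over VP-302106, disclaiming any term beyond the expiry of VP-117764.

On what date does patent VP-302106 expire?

November 3, 2010

Natural term of VP-302106:
  Base: filing + 18 years → 25 September 2005.
  Appellate Stay Credit: +252 days → 4 June 2006.
  Regulatory Review Extension: +1728 days → 26 February 2011.
Expiry of referenced patent VP-117764:
  Base: filing + 18 years → 19 December 2004.
  Appellate Stay Credit: +321 days → 5 November 2005.
  Regulatory Review Extension: +1824 days → 3 November 2010.
Terminal disclaimer: VP-302106 expires on the earlier of 26 February 2011 and 3 November 2010.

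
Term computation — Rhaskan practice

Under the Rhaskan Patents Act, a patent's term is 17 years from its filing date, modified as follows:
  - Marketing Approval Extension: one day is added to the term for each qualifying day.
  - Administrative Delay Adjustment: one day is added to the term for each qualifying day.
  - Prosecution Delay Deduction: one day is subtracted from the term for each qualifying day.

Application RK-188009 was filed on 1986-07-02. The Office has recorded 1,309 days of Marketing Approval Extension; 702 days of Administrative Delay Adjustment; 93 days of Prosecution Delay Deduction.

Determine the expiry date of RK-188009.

2008-10-01

Base term: filing date + 17 years → 2 July 2003.
Marketing Approval Extension: +1309 days → 31 January 2007.
Administrative Delay Adjustment: +702 days → 2 January 2009.
Prosecution Delay Deduction: −93 days → 1 October 2008.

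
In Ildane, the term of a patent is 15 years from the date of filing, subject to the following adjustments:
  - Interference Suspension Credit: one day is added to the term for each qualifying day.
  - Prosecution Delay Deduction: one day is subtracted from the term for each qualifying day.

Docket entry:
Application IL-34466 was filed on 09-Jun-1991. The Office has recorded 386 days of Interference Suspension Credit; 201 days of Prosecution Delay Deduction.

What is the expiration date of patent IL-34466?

Base term: filing date + 15 years → 9 June 2006.
Interference Suspension Credit: +386 days → 30 June 2007.
Prosecution Delay Deduction: −201 days → 11 December 2006.

December 11, 2006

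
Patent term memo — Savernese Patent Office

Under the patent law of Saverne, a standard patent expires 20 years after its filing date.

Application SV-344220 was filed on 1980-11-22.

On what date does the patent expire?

Filing date + 20 years → 22 November 2000.

November 22, 2000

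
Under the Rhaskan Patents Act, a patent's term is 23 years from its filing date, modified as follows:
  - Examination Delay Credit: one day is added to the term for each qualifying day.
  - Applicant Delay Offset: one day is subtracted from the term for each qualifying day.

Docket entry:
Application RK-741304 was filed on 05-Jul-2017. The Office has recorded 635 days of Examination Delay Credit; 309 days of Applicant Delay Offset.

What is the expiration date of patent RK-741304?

Base term: filing date + 23 years → 5 July 2040.
Examination Delay Credit: +635 days → 1 April 2042.
Applicant Delay Offset: −309 days → 27 May 2041.

2041-05-27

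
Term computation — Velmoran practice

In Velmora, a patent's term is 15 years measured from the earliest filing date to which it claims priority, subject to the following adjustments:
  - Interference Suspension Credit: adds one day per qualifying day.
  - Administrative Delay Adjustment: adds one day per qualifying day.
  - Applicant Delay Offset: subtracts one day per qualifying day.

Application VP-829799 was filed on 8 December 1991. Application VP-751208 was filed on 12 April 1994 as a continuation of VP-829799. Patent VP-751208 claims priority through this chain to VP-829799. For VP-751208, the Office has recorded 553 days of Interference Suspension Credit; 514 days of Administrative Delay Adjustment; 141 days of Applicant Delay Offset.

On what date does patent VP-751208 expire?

June 21, 2009

Earliest priority filing: 8 December 1991.
Base term: 8 December 1991 + 15 years → 8 December 2006.
Interference Suspension Credit: +553 days → 13 June 2008.
Administrative Delay Adjustment: +514 days → 9 November 2009.
Applicant Delay Offset: −141 days → 21 June 2009.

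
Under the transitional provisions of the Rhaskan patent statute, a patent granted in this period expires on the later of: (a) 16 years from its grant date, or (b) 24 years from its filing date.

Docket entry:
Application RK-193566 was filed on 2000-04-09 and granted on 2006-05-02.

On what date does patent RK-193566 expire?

(a) grant + 16 years → 2 May 2022.
(b) filing + 24 years → 9 April 2024.
Later of the two: 9 April 2024.

April 9, 2024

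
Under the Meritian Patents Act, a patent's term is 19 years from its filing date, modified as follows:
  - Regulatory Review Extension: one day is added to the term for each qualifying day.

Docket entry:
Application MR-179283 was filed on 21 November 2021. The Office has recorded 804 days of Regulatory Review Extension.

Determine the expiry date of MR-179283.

Base term: filing date + 19 years → 21 November 2040.
Regulatory Review Extension: +804 days → 3 February 2043.

2043-02-03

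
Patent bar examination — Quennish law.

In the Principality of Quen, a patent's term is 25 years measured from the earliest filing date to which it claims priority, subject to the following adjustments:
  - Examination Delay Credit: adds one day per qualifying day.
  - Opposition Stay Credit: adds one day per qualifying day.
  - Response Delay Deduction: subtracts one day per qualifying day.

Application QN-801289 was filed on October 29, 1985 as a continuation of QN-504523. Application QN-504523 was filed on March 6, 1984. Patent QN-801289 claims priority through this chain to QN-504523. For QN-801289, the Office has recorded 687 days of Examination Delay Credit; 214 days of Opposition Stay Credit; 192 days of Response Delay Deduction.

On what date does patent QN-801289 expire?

2011-02-13

Earliest priority filing: 6 March 1984.
Base term: 6 March 1984 + 25 years → 6 March 2009.
Examination Delay Credit: +687 days → 22 January 2011.
Opposition Stay Credit: +214 days → 24 August 2011.
Response Delay Deduction: −192 days → 13 February 2011.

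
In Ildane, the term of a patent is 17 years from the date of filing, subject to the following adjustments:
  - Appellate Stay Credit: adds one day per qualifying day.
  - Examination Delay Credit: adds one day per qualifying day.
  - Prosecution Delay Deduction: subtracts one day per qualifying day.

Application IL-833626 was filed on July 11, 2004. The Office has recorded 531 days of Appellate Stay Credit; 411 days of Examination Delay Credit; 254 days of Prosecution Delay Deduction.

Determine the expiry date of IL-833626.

Base term: filing date + 17 years → 11 July 2021.
Appellate Stay Credit: +531 days → 24 December 2022.
Examination Delay Credit: +411 days → 8 February 2024.
Prosecution Delay Deduction: −254 days → 30 May 2023.

May 30, 2023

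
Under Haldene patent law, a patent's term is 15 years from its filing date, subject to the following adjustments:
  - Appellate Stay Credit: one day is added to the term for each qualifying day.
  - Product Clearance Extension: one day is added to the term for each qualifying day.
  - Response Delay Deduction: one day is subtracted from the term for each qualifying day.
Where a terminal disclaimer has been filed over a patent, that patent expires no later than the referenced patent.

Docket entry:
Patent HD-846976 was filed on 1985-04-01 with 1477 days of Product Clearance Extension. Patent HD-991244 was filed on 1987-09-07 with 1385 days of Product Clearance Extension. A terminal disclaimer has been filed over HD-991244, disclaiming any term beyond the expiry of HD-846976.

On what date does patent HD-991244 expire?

2004-04-17

Natural term of HD-991244:
  Base: filing + 15 years → 7 September 2002.
  Product Clearance Extension: +1385 days → 23 June 2006.
Expiry of referenced patent HD-846976:
  Base: filing + 15 years → 1 April 2000.
  Product Clearance Extension: +1477 days → 17 April 2004.
Terminal disclaimer: HD-991244 expires on the earlier of 23 June 2006 and 17 April 2004.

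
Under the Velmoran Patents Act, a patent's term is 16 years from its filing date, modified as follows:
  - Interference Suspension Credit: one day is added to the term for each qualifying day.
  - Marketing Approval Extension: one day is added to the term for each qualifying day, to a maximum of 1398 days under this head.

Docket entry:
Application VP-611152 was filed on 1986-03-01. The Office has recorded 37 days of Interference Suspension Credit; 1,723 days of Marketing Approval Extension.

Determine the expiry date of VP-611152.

Base term: filing date + 16 years → 1 March 2002.
Interference Suspension Credit: +37 days → 7 April 2002.
Marketing Approval Extension: 1723 days claimed exceeds the 1398-day cap, so +1398 days → 3 February 2006.

2006-02-03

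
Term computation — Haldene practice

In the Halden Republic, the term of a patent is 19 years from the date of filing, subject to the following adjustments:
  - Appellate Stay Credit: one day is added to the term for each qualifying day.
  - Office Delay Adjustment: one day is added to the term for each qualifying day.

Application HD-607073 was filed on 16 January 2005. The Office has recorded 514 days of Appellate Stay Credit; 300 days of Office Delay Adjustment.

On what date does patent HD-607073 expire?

April 9, 2026

Base term: filing date + 19 years → 16 January 2024.
Appellate Stay Credit: +514 days → 13 June 2025.
Office Delay Adjustment: +300 days → 9 April 2026.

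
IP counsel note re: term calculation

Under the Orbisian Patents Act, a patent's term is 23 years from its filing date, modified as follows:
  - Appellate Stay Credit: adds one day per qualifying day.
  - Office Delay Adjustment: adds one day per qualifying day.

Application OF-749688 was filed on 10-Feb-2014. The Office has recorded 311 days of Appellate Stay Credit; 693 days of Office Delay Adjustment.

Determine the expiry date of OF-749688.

November 11, 2039

Base term: filing date + 23 years → 10 February 2037.
Appellate Stay Credit: +311 days → 18 December 2037.
Office Delay Adjustment: +693 days → 11 November 2039.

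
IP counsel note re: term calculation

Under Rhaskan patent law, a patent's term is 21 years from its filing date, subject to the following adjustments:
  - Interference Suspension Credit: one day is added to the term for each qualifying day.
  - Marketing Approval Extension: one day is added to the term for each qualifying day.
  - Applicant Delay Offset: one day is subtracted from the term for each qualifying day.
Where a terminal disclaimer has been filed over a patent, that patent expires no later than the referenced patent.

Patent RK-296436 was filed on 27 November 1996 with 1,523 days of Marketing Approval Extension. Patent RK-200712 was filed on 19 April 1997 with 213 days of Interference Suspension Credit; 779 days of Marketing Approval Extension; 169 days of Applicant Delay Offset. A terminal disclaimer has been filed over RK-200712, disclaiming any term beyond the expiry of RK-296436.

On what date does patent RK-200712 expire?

July 20, 2020

Natural term of RK-200712:
  Base: filing + 21 years → 19 April 2018.
  Interference Suspension Credit: +213 days → 18 November 2018.
  Marketing Approval Extension: +779 days → 5 January 2021.
  Applicant Delay Offset: −169 days → 20 July 2020.
Expiry of referenced patent RK-296436:
  Base: filing + 21 years → 27 November 2017.
  Marketing Approval Extension: +1523 days → 28 January 2022.
Terminal disclaimer: RK-200712 expires on the earlier of 20 July 2020 and 28 January 2022.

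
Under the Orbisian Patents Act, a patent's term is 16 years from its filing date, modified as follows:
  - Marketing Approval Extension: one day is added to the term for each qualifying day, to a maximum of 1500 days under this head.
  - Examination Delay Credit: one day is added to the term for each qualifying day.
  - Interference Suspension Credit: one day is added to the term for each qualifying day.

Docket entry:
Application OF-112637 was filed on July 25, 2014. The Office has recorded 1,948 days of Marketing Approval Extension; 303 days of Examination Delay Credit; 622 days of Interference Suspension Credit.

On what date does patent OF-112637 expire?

Base term: filing date + 16 years → 25 July 2030.
Marketing Approval Extension: 1948 days claimed exceeds the 1500-day cap, so +1500 days → 2 September 2034.
Examination Delay Credit: +303 days → 2 July 2035.
Interference Suspension Credit: +622 days → 15 March 2037.

2037-03-15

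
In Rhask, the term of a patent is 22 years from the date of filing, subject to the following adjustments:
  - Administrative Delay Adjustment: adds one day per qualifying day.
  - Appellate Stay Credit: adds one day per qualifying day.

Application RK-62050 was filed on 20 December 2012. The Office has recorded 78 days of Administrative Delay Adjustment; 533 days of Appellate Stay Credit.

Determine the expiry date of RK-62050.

Base term: filing date + 22 years → 20 December 2034.
Administrative Delay Adjustment: +78 days → 8 March 2035.
Appellate Stay Credit: +533 days → 22 August 2036.

August 22, 2036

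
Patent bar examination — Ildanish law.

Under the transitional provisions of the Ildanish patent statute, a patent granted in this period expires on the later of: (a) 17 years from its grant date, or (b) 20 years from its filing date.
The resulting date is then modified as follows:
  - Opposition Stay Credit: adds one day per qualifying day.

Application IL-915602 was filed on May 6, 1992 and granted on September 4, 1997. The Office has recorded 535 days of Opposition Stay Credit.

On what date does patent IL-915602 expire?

(a) grant + 17 years → 4 September 2014.
(b) filing + 20 years → 6 May 2012.
Later of the two: 4 September 2014.
Opposition Stay Credit: +535 days → 21 February 2016.

February 21, 2016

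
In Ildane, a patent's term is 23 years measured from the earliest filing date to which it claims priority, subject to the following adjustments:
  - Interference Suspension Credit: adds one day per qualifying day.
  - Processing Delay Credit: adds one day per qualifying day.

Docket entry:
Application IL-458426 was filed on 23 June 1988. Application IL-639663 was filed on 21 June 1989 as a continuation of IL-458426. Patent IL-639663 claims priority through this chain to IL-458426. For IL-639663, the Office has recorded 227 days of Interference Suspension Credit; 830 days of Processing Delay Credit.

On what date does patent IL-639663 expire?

May 15, 2014

Earliest priority filing: 23 June 1988.
Base term: 23 June 1988 + 23 years → 23 June 2011.
Interference Suspension Credit: +227 days → 5 February 2012.
Processing Delay Credit: +830 days → 15 May 2014.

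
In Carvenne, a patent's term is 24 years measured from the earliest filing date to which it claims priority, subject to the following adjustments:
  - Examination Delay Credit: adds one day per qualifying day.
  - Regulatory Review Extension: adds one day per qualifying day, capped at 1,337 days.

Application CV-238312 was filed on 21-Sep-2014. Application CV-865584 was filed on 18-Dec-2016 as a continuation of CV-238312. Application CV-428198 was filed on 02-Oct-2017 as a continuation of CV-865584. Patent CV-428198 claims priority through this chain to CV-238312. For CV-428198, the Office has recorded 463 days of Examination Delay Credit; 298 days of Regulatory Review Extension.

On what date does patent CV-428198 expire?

Earliest priority filing: 21 September 2014.
Base term: 21 September 2014 + 24 years → 21 September 2038.
Examination Delay Credit: +463 days → 28 December 2039.
Regulatory Review Extension: 298 days (within the 1337-day cap) → +298 days → 21 October 2040.

October 21, 2040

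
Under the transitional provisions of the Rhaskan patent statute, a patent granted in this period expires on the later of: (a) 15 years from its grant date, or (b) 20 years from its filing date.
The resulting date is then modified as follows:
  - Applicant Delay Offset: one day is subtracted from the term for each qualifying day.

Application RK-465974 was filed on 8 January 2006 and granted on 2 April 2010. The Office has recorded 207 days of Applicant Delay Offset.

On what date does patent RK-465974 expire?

(a) grant + 15 years → 2 April 2025.
(b) filing + 20 years → 8 January 2026.
Later of the two: 8 January 2026.
Applicant Delay Offset: −207 days → 15 June 2025.

June 15, 2025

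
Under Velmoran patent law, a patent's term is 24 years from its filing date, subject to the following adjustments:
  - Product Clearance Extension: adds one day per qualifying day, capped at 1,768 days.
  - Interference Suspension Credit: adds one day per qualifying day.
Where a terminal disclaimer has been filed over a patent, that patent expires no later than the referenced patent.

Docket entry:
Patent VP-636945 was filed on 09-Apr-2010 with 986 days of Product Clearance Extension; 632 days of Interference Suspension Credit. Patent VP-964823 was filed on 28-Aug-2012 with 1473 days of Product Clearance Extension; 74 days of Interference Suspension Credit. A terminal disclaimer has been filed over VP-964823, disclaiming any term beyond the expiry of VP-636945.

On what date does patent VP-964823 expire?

September 13, 2038

Natural term of VP-964823:
  Base: filing + 24 years → 28 August 2036.
  Product Clearance Extension: 1473 days (within the 1768-day cap) → +1473 days → 9 September 2040.
  Interference Suspension Credit: +74 days → 22 November 2040.
Expiry of referenced patent VP-636945:
  Base: filing + 24 years → 9 April 2034.
  Product Clearance Extension: 986 days (within the 1768-day cap) → +986 days → 20 December 2036.
  Interference Suspension Credit: +632 days → 13 September 2038.
Terminal disclaimer: VP-964823 expires on the earlier of 22 November 2040 and 13 September 2038.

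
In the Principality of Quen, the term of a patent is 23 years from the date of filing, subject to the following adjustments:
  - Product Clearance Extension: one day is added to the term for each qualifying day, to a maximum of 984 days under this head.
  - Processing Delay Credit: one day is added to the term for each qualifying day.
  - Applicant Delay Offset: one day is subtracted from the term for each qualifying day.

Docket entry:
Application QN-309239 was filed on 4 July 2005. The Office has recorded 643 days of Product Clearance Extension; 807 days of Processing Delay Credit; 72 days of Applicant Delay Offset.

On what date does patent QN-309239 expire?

2032-04-12

Base term: filing date + 23 years → 4 July 2028.
Product Clearance Extension: 643 days (within the 984-day cap) → +643 days → 8 April 2030.
Processing Delay Credit: +807 days → 23 June 2032.
Applicant Delay Offset: −72 days → 12 April 2032.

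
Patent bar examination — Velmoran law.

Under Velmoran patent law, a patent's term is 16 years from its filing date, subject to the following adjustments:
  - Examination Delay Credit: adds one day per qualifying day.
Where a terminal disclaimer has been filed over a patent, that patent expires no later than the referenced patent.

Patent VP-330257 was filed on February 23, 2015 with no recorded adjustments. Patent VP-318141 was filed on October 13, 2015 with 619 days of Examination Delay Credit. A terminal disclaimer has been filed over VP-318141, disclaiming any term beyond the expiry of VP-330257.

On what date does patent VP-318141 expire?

February 23, 2031

Natural term of VP-318141:
  Base: filing + 16 years → 13 October 2031.
  Examination Delay Credit: +619 days → 23 June 2033.
Expiry of referenced patent VP-330257:
  Base: filing + 16 years → 23 February 2031.
Terminal disclaimer: VP-318141 expires on the earlier of 23 June 2033 and 23 February 2031.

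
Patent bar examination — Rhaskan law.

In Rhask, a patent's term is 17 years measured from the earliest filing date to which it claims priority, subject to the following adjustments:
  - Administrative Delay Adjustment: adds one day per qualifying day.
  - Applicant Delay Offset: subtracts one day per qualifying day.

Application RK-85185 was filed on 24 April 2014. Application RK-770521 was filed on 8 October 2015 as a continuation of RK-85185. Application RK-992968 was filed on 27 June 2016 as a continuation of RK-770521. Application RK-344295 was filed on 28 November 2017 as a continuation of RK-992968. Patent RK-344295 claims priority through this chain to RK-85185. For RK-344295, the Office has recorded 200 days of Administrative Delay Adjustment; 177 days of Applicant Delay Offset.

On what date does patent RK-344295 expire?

Earliest priority filing: 24 April 2014.
Base term: 24 April 2014 + 17 years → 24 April 2031.
Administrative Delay Adjustment: +200 days → 10 November 2031.
Applicant Delay Offset: −177 days → 17 May 2031.

May 17, 2031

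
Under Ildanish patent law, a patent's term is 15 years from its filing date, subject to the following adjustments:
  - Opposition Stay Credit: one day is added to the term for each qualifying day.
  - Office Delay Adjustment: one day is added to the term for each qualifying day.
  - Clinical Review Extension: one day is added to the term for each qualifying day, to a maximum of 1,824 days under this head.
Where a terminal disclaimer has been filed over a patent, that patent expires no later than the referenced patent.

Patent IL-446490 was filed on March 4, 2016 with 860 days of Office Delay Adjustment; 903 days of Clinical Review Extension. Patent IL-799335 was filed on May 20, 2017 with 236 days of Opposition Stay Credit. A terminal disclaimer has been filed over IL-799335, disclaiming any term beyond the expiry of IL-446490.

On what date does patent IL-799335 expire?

January 11, 2033

Natural term of IL-799335:
  Base: filing + 15 years → 20 May 2032.
  Opposition Stay Credit: +236 days → 11 January 2033.
Expiry of referenced patent IL-446490:
  Base: filing + 15 years → 4 March 2031.
  Office Delay Adjustment: +860 days → 11 July 2033.
  Clinical Review Extension: 903 days (within the 1824-day cap) → +903 days → 31 December 2035.
Terminal disclaimer: IL-799335 expires on the earlier of 11 January 2033 and 31 December 2035.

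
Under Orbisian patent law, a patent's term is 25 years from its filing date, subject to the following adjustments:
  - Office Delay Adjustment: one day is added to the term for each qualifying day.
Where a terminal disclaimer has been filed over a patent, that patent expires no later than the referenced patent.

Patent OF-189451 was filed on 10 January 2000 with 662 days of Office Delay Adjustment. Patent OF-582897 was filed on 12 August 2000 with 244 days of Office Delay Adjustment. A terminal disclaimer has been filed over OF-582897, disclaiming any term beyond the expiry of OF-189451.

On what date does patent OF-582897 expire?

2026-04-13

Natural term of OF-582897:
  Base: filing + 25 years → 12 August 2025.
  Office Delay Adjustment: +244 days → 13 April 2026.
Expiry of referenced patent OF-189451:
  Base: filing + 25 years → 10 January 2025.
  Office Delay Adjustment: +662 days → 3 November 2026.
Terminal disclaimer: OF-582897 expires on the earlier of 13 April 2026 and 3 November 2026.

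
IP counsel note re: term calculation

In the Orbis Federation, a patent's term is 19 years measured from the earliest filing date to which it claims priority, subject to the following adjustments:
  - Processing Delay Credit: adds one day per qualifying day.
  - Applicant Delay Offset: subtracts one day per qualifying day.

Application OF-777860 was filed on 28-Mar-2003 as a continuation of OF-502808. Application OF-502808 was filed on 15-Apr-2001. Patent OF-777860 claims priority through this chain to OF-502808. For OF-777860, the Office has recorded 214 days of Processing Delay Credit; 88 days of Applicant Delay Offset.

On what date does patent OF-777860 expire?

Earliest priority filing: 15 April 2001.
Base term: 15 April 2001 + 19 years → 15 April 2020.
Processing Delay Credit: +214 days → 15 November 2020.
Applicant Delay Offset: −88 days → 19 August 2020.

2020-08-19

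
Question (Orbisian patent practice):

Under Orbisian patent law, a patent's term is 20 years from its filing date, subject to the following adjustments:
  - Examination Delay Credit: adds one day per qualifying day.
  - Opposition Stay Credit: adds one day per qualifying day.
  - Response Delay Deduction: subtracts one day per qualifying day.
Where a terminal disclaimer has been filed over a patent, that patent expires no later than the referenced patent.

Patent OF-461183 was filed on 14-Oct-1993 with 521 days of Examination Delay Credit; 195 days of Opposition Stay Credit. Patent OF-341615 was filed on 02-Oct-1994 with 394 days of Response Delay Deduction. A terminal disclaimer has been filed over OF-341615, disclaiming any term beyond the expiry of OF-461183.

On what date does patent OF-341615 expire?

Natural term of OF-341615:
  Base: filing + 20 years → 2 October 2014.
  Response Delay Deduction: −394 days → 3 September 2013.
Expiry of referenced patent OF-461183:
  Base: filing + 20 years → 14 October 2013.
  Examination Delay Credit: +521 days → 19 March 2015.
  Opposition Stay Credit: +195 days → 30 September 2015.
Terminal disclaimer: OF-341615 expires on the earlier of 3 September 2013 and 30 September 2015.

September 3, 2013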